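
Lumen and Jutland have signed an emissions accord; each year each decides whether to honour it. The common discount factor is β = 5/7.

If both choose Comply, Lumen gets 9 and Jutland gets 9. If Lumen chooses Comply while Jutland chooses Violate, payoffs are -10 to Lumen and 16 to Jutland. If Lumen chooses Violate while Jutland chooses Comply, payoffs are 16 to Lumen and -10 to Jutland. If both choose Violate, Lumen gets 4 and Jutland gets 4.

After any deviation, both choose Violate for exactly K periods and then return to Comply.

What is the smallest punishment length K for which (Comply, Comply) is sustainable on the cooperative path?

Need Σ_{k=1}^{K} β^k ≥ (16−9)/(9−4) = 1.4000 at β = 5/7.
At K = 2 the sum is 1.2245 < 1.4000; at K = 3 it is 1.5889 ≥ 1.4000.
So the minimum punishment length is K = 3.

3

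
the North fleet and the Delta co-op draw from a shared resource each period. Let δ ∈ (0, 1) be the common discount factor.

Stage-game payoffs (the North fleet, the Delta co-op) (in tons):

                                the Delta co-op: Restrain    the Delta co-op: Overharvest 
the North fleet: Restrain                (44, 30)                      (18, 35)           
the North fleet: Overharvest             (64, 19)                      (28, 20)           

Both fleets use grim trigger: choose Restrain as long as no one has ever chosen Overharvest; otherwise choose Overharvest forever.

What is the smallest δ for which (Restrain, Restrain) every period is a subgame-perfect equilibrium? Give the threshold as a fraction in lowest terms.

5/9

the North fleet: cooperation gives 44 each period; deviation gives 64 once then 28 forever.
  44/(1−δ) ≥ 64 + 28δ/(1−δ) ⇒ δ ≥ 20/36 = 5/9.
the Delta co-op: cooperation gives 30 each period; deviation gives 35 once then 20 forever.
  δ ≥ 5/15 = 1/3.
Both must hold, so the binding constraint is the North fleet's: δ ≥ 5/9.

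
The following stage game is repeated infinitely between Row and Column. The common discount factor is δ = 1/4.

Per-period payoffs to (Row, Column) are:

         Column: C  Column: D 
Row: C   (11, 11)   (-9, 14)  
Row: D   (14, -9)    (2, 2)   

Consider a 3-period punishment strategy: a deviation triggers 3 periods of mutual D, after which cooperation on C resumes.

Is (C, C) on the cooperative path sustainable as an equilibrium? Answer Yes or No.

IC: δ+…+δ^3 ≥ (14−11)/(11−2) = 1/3.
At δ = 1/4: partial sum = 0.3281 < 0.3333. Cooperation not sustainable.

No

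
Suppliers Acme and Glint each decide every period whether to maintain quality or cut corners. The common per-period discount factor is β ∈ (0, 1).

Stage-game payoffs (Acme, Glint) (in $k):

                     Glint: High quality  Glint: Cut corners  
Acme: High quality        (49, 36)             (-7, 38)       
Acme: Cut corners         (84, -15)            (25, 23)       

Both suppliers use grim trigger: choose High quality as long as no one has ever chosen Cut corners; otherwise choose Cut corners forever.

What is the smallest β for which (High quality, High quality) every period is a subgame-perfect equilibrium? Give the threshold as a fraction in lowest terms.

Acme: cooperation gives 49 each period; deviation gives 84 once then 25 forever.
  49/(1−β) ≥ 84 + 25β/(1−β) ⇒ β ≥ 35/59.
Glint: cooperation gives 36 each period; deviation gives 38 once then 23 forever.
  β ≥ 2/15.
Both must hold, so the binding constraint is Acme's: β ≥ 35/59.

35/59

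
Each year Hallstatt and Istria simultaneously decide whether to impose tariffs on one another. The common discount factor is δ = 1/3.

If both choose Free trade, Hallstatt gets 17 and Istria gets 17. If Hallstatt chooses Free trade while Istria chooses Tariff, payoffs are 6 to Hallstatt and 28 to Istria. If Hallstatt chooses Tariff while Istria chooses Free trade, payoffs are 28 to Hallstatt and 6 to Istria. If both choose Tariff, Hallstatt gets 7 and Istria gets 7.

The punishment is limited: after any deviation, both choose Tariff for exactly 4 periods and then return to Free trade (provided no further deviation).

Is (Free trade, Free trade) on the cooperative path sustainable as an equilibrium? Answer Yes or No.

Comparing payoff streams over the 5 periods until play realigns: cooperate → 17(1+δ+…+δ^4); deviate → 28 + 7(δ+…+δ^4).
Cooperation is sustained iff (17−7)(δ+…+δ^4) ≥ 28−17.
δ+…+δ^4 = 1/3·(1−(1/3)^4)/(1−1/3) = 0.4938, and (28−17)/(17−7) = 1.1000.
0.4938 < 1.1000, so cooperation is not sustainable.

No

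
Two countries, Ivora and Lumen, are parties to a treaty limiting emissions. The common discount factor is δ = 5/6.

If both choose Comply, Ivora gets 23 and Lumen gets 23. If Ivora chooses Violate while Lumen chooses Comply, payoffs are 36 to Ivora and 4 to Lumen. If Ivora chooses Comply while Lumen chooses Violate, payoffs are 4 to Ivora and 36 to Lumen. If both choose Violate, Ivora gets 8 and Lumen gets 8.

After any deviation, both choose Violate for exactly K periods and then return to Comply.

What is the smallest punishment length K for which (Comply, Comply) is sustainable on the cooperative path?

IC: δ(1−δ^K)/(1−δ) ≥ (36−23)/(23−8) = 13/15.
With δ = 5/6: need 1 − δ^K ≥ 13/15·(1−5/6)/(5/6), i.e. δ^K ≤ 0.8267.
Since (5/6)^1 = 0.8333 and (5/6)^2 = 0.6944, the smallest such K is 2.

2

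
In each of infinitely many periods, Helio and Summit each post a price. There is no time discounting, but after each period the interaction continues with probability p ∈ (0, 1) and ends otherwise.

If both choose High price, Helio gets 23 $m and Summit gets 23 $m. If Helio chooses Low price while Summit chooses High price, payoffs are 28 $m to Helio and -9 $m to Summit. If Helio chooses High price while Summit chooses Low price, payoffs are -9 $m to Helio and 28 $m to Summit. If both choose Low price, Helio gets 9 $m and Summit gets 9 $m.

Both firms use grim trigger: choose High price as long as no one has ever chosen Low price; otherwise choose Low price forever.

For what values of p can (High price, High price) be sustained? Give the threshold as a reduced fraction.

Expected cooperation value is 23 + p·23 + p²·23 + … = 23/(1−p); deviation gives 28 + p·9/(1−p).
23 ≥ 28(1−p) + 9p ⇒ 19p ≥ 5 ⇒ p ≥ 5/19.

5/19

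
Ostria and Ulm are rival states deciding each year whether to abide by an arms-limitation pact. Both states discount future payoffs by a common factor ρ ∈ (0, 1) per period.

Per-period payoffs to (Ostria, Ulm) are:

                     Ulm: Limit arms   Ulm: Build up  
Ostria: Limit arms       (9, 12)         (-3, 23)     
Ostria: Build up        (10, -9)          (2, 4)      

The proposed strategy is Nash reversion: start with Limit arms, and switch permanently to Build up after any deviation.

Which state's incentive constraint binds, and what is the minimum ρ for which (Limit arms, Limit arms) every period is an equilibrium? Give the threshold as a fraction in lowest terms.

Ostria's threshold: (10−9)/(10−2) = 1/8.
Ulm's threshold: (23−12)/(23−4) = 11/19.
1/8 < 11/19, so Ulm binds and ρ* = 11/19.

Ulm; ρ ≥ 11/19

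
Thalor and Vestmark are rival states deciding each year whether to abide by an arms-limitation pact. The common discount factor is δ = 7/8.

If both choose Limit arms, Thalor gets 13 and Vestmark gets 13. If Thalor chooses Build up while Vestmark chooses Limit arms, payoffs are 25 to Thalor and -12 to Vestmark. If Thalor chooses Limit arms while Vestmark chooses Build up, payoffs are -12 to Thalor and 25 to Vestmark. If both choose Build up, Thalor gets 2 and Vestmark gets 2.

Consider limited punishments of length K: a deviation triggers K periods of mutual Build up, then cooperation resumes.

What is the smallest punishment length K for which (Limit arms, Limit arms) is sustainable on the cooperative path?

2

IC: δ(1−δ^K)/(1−δ) ≥ (25−13)/(13−2) = 12/11.
With δ = 7/8: need 1 − δ^K ≥ 12/11·(1−7/8)/(7/8), i.e. δ^K ≤ 0.8442.
Since (7/8)^1 = 0.8750 and (7/8)^2 = 0.7656, the smallest such K is 2.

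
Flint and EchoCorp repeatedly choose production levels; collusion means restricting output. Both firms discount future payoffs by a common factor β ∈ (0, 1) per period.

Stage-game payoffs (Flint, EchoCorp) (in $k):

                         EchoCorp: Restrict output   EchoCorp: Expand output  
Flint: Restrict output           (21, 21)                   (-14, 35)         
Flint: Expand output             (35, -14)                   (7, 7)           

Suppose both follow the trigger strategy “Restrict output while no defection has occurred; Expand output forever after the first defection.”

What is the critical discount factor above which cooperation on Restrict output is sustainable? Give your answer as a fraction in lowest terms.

1/2

One-period gain from deviating is 35 − 21 = 14. The loss is 21 − 7 = 14 in every subsequent period, with present value 14·β/(1−β).
Deviation is unprofitable when 14·β/(1−β) ≥ 14, i.e. β/(1−β) ≥ 1.
Equivalently β ≥ 14/(14+14) = 1/2.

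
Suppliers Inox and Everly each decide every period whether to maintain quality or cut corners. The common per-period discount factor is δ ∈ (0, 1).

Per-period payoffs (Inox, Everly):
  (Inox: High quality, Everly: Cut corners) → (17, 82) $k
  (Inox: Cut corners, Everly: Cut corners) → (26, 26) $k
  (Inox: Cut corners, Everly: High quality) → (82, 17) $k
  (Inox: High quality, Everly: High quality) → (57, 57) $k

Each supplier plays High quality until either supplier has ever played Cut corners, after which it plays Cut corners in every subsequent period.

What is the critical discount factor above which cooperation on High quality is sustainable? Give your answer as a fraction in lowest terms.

One-period gain from deviating is 82 − 57 = 25. The loss is 57 − 26 = 31 in every subsequent period, with present value 31·δ/(1−δ).
Deviation is unprofitable when 31·δ/(1−δ) ≥ 25, i.e. δ/(1−δ) ≥ 25/31.
Equivalently δ ≥ 25/(25+31) = 25/56.

25/56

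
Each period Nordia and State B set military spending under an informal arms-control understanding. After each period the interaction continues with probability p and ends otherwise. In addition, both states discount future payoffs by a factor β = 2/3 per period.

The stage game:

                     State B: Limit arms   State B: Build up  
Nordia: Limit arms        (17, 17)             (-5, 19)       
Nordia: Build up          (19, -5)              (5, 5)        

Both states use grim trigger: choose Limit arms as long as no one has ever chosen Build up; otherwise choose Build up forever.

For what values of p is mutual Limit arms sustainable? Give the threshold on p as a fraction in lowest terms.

With continuation probability p and discount β, the effective per-period discount factor is βp.
Grim-trigger IC: βp ≥ (19−17)/(19−5) = 1/7.
So p ≥ (1/7)/(2/3) = 3/14.

3/14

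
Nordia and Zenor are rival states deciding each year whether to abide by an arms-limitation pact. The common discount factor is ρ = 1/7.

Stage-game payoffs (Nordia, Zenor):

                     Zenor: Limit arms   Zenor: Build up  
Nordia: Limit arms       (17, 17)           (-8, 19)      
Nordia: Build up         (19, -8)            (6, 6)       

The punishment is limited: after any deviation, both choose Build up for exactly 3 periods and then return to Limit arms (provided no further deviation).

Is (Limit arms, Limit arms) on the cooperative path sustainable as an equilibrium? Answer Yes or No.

No

Comparing payoff streams over the 4 periods until play realigns: cooperate → 17(1+ρ+…+ρ^3); deviate → 19 + 6(ρ+…+ρ^3).
Cooperation is sustained iff (17−6)(ρ+…+ρ^3) ≥ 19−17.
ρ+…+ρ^3 = 1/7·(1−(1/7)^3)/(1−1/7) = 0.1662, and (19−17)/(17−6) = 0.1818.
0.1662 < 0.1818, so cooperation is not sustainable.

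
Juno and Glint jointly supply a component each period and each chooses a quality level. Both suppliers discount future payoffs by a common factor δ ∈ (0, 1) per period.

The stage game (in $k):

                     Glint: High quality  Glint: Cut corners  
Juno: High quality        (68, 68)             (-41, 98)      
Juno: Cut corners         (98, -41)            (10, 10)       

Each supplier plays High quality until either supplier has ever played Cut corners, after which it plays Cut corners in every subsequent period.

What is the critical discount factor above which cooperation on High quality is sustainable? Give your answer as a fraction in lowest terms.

Under grim trigger the critical discount factor is (T−C)/(T−P) with T = 98, C = 68, P = 10.
δ* = (98−68)/(98−10) = 30/88 = 15/44.

15/44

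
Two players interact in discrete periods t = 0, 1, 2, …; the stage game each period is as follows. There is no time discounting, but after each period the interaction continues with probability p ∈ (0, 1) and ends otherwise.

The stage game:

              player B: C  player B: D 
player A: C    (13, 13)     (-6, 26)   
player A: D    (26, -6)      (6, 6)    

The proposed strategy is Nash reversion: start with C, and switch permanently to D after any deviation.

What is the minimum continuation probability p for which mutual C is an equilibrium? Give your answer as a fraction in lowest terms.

Expected cooperation value is 13 + p·13 + p²·13 + … = 13/(1−p); deviation gives 26 + p·6/(1−p).
13 ≥ 26(1−p) + 6p ⇒ 20p ≥ 13 ⇒ p ≥ 13/20.

13/20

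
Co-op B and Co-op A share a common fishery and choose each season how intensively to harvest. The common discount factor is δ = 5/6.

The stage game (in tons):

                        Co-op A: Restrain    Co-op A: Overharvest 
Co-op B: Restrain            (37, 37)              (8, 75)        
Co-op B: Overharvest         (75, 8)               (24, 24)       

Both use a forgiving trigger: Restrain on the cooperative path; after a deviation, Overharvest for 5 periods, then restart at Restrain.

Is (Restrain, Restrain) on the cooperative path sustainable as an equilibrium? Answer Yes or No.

Comparing payoff streams over the 6 periods until play realigns: cooperate → 37(1+δ+…+δ^5); deviate → 75 + 24(δ+…+δ^5).
Cooperation is sustained iff (37−24)(δ+…+δ^5) ≥ 75−37.
δ+…+δ^5 = 5/6·(1−(5/6)^5)/(1−5/6) = 2.9906, and (75−37)/(37−24) = 2.9231.
2.9906 ≥ 2.9231, so cooperation is sustainable.

Yes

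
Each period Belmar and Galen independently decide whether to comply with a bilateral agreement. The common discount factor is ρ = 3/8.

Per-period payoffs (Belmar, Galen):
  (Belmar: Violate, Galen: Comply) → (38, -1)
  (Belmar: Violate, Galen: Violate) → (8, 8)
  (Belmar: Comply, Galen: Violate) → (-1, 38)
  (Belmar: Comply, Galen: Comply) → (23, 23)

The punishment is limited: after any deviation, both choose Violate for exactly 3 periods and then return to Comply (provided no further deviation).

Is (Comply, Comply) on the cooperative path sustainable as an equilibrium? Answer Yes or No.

No

A one-shot deviation gives 38 now, then 8 for 3 periods, then back to 23.
Gain from deviating: (38−23) today; loss: (23−8) in each of the next 3 periods.
No-deviation condition: (23−8)(ρ+…+ρ^3) ≥ 38−23, i.e. ρ+…+ρ^3 ≥ 1.
At ρ = 3/8: ρ+…+ρ^3 = 0.5684 < 1.0000.
So cooperation is not sustainable.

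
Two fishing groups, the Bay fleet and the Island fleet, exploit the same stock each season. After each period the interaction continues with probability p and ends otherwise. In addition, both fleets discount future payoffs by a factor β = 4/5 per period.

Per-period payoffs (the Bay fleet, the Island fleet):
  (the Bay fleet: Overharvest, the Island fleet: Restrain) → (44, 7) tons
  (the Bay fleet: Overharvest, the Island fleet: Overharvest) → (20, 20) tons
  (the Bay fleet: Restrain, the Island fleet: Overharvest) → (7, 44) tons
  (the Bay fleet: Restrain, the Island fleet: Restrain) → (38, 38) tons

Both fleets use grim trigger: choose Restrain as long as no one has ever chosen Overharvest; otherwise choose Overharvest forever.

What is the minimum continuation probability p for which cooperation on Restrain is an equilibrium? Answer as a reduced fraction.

Expected continuation weight on next period's payoff is β·p = 4/5·p, which plays the role of the discount factor.
Cooperation requires 4/5·p ≥ (44−38)/(44−20) = 1/4, hence p ≥ 5/16.

5/16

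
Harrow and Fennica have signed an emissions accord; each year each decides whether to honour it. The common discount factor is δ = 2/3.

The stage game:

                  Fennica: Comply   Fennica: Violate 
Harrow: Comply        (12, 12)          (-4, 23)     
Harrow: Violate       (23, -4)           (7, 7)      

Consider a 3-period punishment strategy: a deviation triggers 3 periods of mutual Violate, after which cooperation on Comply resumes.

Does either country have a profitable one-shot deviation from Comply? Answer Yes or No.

Yes

IC: δ+…+δ^3 ≥ (23−12)/(12−7) = 11/5.
At δ = 2/3: partial sum = 1.4074 < 2.2000. Cooperation not sustainable.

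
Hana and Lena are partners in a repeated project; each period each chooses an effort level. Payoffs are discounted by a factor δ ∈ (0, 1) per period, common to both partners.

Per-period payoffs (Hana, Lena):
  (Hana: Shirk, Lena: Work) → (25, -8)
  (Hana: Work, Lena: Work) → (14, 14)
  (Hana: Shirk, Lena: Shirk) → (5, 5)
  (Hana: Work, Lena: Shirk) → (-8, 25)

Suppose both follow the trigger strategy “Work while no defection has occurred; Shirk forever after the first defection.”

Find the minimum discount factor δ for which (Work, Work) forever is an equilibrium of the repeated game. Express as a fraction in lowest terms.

11/20

14/(1−δ) ≥ 25 + 5δ/(1−δ)
14 ≥ 25 − 20δ
δ ≥ 11/20.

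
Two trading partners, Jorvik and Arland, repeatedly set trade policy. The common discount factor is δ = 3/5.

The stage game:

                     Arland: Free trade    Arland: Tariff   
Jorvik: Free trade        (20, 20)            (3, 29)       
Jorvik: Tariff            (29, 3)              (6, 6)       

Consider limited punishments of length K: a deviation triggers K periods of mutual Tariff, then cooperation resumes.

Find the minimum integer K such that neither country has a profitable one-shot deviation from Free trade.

2

No profitable deviation requires (20−6)(δ+…+δ^K) ≥ 29−20, i.e. δ+…+δ^K ≥ 9/14 ≈ 0.6429.
With δ = 3/5, the partial sums are K=1: 0.6000, K=2: 0.9600.
K = 2 is the first length at which the sum reaches 0.6429.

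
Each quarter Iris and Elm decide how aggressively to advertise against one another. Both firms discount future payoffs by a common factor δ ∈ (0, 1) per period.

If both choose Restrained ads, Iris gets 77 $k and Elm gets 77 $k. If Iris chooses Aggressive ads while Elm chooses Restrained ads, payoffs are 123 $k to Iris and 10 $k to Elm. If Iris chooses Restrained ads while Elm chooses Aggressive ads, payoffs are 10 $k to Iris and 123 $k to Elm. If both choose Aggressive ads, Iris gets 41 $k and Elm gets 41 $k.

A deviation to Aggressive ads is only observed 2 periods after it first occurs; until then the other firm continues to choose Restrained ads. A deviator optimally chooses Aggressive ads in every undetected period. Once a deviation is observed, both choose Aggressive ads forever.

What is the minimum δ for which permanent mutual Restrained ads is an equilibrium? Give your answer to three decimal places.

Deviating for the 2 undetected periods gains 123−77 = 46 per period over cooperation, then loses 77−41 = 36 per period forever once punishment starts.
Gain: 46(1 + δ + … + δ^1); loss: 36·δ^2/(1−δ).
No profitable deviation ⇔ 46(1−δ^2) ≤ 36·δ^2, i.e. δ^2 ≥ 46/(46+36) = 23/41.
Hence δ ≥ (23/41)^(1/2) ≈ 0.749.

0.749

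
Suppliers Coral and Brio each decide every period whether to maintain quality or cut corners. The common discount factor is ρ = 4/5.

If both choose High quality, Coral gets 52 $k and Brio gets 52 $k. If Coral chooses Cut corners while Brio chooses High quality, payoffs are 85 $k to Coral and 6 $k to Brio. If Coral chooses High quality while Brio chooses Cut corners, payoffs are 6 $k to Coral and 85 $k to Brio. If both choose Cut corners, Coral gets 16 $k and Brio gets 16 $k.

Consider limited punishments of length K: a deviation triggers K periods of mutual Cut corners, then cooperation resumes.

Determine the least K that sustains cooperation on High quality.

2

IC: ρ(1−ρ^K)/(1−ρ) ≥ (85−52)/(52−16) = 11/12.
With ρ = 4/5: need 1 − ρ^K ≥ 11/12·(1−4/5)/(4/5), i.e. ρ^K ≤ 0.7708.
Since (4/5)^1 = 0.8000 and (4/5)^2 = 0.6400, the smallest such K is 2.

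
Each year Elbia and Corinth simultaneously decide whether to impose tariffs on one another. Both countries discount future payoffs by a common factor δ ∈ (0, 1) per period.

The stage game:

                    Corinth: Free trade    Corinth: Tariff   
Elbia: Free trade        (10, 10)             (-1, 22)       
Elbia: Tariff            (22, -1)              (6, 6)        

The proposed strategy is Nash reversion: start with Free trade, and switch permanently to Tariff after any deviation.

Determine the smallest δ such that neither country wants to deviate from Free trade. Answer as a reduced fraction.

Under grim trigger the critical discount factor is (T−C)/(T−P) with T = 22, C = 10, P = 6.
δ* = (22−10)/(22−6) = 12/16 = 3/4.

3/4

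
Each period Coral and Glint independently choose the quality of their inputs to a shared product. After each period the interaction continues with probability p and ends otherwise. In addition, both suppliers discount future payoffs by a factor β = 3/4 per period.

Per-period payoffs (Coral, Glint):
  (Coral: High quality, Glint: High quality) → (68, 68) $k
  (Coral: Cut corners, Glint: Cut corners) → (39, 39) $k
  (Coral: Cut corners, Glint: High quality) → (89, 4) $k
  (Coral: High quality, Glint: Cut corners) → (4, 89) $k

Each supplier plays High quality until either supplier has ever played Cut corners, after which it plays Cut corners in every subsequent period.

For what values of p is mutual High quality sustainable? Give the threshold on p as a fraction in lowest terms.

With continuation probability p and discount β, the effective per-period discount factor is βp.
Grim-trigger IC: βp ≥ (89−68)/(89−39) = 21/50.
So p ≥ (21/50)/(3/4) = 14/25.

14/25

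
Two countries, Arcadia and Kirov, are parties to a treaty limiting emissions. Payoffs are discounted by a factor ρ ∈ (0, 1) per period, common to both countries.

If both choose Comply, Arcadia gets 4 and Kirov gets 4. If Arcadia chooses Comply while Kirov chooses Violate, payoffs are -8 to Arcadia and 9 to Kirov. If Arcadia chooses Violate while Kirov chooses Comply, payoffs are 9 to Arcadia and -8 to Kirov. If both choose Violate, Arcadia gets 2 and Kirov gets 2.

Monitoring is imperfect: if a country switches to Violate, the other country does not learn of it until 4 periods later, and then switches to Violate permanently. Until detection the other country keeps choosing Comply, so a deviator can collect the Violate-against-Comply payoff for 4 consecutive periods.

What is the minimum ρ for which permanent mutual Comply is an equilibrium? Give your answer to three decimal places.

0.919

A deviator earns 9 for 4 periods, then 2 forever; cooperating earns 4 forever. Multiplying the IC by (1−ρ):
4 ≥ 9(1−ρ^4) + 2ρ^4, so 7·ρ^4 ≥ 5 and ρ^4 ≥ 5/7.
ρ ≥ (5/7)^(1/4) ≈ 0.919.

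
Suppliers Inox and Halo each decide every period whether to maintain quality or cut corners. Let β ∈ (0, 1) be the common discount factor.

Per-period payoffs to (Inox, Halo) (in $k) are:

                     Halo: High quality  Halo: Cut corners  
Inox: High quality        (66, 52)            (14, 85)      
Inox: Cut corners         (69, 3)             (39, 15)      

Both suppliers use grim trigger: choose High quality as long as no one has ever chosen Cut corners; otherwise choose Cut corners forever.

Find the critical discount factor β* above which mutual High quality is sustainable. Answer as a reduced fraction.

For Inox: deviation gain 69−66 = 3, per-period punishment loss 66−39 = 27. IC gives β ≥ 3/30 = 1/10.
For Halo: gain 33, loss 37 per period, so β ≥ 33/70.
The tighter constraint is Halo's, so cooperation needs β ≥ 33/70.

33/70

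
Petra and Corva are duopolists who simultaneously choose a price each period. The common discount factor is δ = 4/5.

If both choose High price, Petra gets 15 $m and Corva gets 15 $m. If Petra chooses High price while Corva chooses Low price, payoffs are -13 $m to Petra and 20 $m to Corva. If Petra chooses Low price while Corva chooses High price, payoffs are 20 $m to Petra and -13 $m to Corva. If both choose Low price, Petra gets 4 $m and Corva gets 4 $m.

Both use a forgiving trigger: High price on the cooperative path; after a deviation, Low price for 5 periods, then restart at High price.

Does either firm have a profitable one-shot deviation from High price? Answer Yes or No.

No

Comparing payoff streams over the 6 periods until play realigns: cooperate → 15(1+δ+…+δ^5); deviate → 20 + 4(δ+…+δ^5).
Cooperation is sustained iff (15−4)(δ+…+δ^5) ≥ 20−15.
δ+…+δ^5 = 4/5·(1−(4/5)^5)/(1−4/5) = 2.6893, and (20−15)/(15−4) = 0.4545.
2.6893 ≥ 0.4545, so cooperation is sustainable.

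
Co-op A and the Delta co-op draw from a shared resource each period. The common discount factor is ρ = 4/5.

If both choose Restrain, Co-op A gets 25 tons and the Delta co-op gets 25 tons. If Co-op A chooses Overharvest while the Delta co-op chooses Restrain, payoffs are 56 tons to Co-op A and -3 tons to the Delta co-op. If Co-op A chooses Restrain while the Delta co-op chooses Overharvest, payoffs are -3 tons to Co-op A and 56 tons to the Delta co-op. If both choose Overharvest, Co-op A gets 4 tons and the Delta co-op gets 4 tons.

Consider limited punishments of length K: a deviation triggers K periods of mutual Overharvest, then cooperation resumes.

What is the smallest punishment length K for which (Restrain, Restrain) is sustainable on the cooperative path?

No profitable deviation requires (25−4)(ρ+…+ρ^K) ≥ 56−25, i.e. ρ+…+ρ^K ≥ 31/21 ≈ 1.4762.
With ρ = 4/5, the partial sums are K=1: 0.8000, K=2: 1.4400, K=3: 1.9520.
K = 3 is the first length at which the sum reaches 1.4762.

3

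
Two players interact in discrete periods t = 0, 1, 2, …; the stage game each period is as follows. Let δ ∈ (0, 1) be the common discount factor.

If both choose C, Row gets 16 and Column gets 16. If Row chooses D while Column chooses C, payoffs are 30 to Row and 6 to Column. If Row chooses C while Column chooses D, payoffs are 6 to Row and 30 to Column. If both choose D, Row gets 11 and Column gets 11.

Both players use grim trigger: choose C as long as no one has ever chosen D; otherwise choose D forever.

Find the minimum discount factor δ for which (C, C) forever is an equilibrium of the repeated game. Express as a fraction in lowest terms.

14/19

16/(1−δ) ≥ 30 + 11δ/(1−δ)
16 ≥ 30 − 19δ
δ ≥ 14/19.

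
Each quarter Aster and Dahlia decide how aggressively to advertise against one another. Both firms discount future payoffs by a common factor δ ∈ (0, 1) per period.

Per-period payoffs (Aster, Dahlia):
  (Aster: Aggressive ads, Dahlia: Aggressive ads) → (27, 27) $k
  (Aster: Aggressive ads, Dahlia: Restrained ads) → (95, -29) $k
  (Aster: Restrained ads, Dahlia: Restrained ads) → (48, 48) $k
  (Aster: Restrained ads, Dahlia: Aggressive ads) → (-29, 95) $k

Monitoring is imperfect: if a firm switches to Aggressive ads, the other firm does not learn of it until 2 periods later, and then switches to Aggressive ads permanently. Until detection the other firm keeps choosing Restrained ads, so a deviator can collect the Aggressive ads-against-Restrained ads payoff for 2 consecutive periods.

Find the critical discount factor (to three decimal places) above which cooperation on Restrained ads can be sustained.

0.831

A deviator earns 95 for 2 periods, then 27 forever; cooperating earns 48 forever. Multiplying the IC by (1−δ):
48 ≥ 95(1−δ^2) + 27δ^2, so 68·δ^2 ≥ 47 and δ^2 ≥ 47/68.
δ ≥ (47/68)^(1/2) ≈ 0.831.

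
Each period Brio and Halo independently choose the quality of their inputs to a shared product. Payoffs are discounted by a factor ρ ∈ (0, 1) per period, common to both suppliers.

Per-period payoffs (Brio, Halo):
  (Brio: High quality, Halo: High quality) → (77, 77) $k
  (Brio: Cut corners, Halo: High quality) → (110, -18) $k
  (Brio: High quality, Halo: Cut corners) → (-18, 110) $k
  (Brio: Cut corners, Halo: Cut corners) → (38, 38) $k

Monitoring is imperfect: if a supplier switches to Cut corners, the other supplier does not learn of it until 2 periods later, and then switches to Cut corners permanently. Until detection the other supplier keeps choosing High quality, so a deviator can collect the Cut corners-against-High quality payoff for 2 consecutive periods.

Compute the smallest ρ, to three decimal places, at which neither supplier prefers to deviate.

The best deviation is to choose Cut corners for all 2 undetected periods, earning 110 each, then 38 forever once detected.
Deviation value: 110(1−ρ^2)/(1−ρ) + 38ρ^2/(1−ρ); cooperation value: 77/(1−ρ).
IC: 77 ≥ 110(1−ρ^2) + 38ρ^2 = 110 − 72ρ^2.
So ρ^2 ≥ 33/72 = 11/24, giving ρ ≥ (11/24)^(1/2) ≈ 0.677.

0.677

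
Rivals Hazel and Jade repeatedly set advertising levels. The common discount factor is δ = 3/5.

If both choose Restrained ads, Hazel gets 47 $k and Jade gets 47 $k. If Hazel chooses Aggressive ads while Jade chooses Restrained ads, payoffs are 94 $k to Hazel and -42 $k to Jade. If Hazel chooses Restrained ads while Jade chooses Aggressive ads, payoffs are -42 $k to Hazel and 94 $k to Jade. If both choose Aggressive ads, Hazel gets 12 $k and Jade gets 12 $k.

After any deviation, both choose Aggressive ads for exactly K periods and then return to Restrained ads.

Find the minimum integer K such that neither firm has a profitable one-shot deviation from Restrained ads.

No profitable deviation requires (47−12)(δ+…+δ^K) ≥ 94−47, i.e. δ+…+δ^K ≥ 47/35 ≈ 1.3429.
With δ = 3/5, the partial sums are K=1: 0.6000, K=2: 0.9600, K=3: 1.1760, K=4: 1.3056, K=5: 1.3834.
K = 5 is the first length at which the sum reaches 1.3429.

5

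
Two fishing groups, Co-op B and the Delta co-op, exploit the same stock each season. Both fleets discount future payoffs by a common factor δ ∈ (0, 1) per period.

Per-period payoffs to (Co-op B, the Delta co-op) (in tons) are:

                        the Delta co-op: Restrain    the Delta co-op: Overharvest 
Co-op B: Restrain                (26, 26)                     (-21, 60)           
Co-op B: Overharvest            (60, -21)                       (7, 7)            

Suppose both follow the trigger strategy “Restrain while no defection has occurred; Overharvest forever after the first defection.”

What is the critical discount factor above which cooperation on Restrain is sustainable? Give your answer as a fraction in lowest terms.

26/(1−δ) ≥ 60 + 7δ/(1−δ)
26 ≥ 60 − 53δ
δ ≥ 34/53.

34/53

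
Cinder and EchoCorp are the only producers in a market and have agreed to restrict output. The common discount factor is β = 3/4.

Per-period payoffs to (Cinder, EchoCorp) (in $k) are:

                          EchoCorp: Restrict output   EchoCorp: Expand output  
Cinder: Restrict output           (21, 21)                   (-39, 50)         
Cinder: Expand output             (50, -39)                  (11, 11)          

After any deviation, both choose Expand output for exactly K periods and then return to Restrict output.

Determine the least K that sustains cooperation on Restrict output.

IC: β(1−β^K)/(1−β) ≥ (50−21)/(21−11) = 29/10.
With β = 3/4: need 1 − β^K ≥ 29/10·(1−3/4)/(3/4), i.e. β^K ≤ 0.0333.
Since (3/4)^11 = 0.0422 and (3/4)^12 = 0.0317, the smallest such K is 12.

12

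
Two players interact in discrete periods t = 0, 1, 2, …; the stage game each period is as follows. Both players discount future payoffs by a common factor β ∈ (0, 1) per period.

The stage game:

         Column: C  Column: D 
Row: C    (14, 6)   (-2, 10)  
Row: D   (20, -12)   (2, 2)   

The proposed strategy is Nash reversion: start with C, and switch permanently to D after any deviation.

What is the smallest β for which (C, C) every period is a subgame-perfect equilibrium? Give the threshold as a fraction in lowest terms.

1/2

For Row: deviation gain 20−14 = 6, per-period punishment loss 14−2 = 12. IC gives β ≥ 6/18 = 1/3.
For Column: gain 4, loss 4 per period, so β ≥ 4/8 = 1/2.
The tighter constraint is Column's, so cooperation needs β ≥ 1/2.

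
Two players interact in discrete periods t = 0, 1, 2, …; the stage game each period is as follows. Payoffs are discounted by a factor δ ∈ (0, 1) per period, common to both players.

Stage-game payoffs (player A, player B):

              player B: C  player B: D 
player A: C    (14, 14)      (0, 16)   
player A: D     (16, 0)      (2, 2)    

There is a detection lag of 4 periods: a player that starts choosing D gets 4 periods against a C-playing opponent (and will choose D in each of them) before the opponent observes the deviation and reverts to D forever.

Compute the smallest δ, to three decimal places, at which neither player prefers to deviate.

The best deviation is to choose D for all 4 undetected periods, earning 16 each, then 2 forever once detected.
Deviation value: 16(1−δ^4)/(1−δ) + 2δ^4/(1−δ); cooperation value: 14/(1−δ).
IC: 14 ≥ 16(1−δ^4) + 2δ^4 = 16 − 14δ^4.
So δ^4 ≥ 2/14 = 1/7, giving δ ≥ (1/7)^(1/4) ≈ 0.615.

0.615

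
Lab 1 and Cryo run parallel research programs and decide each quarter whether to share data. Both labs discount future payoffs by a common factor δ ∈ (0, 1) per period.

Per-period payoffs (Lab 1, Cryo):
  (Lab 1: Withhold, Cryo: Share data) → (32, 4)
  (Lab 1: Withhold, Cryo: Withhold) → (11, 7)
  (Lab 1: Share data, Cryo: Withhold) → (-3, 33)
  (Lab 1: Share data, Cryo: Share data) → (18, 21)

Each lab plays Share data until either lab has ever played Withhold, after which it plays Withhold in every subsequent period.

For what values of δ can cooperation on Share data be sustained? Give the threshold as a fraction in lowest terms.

For Lab 1: deviation gain 32−18 = 14, per-period punishment loss 18−11 = 7. IC gives δ ≥ 14/21 = 2/3.
For Cryo: gain 12, loss 14 per period, so δ ≥ 12/26 = 6/13.
The tighter constraint is Lab 1's, so cooperation needs δ ≥ 2/3.

2/3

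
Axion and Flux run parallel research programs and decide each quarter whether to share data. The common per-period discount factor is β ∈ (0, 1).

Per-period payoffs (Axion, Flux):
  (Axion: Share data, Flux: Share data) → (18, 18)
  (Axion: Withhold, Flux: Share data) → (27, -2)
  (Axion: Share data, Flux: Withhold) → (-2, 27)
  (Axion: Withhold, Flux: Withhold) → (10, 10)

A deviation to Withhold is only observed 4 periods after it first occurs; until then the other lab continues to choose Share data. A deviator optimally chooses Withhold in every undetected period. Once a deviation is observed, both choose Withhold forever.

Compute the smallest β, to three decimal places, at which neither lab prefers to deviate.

The best deviation is to choose Withhold for all 4 undetected periods, earning 27 each, then 10 forever once detected.
Deviation value: 27(1−β^4)/(1−β) + 10β^4/(1−β); cooperation value: 18/(1−β).
IC: 18 ≥ 27(1−β^4) + 10β^4 = 27 − 17β^4.
So β^4 ≥ 9/17, giving β ≥ (9/17)^(1/4) ≈ 0.853.

0.853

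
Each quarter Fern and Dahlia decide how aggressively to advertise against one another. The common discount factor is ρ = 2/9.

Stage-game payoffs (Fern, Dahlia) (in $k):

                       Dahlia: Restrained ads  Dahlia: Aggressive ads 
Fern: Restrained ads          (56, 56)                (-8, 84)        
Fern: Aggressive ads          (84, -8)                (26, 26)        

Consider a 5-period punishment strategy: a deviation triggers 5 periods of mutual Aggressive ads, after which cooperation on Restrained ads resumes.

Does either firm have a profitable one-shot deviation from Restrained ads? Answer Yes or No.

A one-shot deviation gives 84 now, then 26 for 5 periods, then back to 56.
Gain from deviating: (84−56) today; loss: (56−26) in each of the next 5 periods.
No-deviation condition: (56−26)(ρ+…+ρ^5) ≥ 84−56, i.e. ρ+…+ρ^5 ≥ 14/15.
At ρ = 2/9: ρ+…+ρ^5 = 0.2856 < 0.9333.
So cooperation is not sustainable.

Yes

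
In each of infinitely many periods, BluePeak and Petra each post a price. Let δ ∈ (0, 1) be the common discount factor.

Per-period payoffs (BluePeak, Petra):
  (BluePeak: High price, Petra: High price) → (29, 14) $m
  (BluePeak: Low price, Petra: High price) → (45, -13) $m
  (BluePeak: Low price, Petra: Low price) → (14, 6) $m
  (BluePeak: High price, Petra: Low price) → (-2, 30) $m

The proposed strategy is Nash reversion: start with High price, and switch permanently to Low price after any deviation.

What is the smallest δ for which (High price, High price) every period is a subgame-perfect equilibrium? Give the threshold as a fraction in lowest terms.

BluePeak's threshold: (45−29)/(45−14) = 16/31.
Petra's threshold: (30−14)/(30−6) = 2/3.
16/31 < 2/3, so Petra binds and δ* = 2/3.

2/3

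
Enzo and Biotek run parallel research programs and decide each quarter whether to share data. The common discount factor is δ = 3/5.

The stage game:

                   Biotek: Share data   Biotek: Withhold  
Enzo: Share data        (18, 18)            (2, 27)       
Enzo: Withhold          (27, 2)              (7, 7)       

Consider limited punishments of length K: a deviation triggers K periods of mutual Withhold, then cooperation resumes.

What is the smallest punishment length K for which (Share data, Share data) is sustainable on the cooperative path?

Need Σ_{k=1}^{K} δ^k ≥ (27−18)/(18−7) = 0.8182 at δ = 3/5.
At K = 1 the sum is 0.6000 < 0.8182; at K = 2 it is 0.9600 ≥ 0.8182.
So the minimum punishment length is K = 2.

2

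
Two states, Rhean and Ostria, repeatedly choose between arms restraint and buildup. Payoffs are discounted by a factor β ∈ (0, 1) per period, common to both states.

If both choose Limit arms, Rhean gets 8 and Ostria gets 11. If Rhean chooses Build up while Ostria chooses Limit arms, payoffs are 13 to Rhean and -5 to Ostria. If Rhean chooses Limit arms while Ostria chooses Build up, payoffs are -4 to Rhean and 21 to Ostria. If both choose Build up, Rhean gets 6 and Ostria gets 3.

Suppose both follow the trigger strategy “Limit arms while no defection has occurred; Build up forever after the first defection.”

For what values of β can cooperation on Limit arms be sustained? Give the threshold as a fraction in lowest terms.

5/7

Rhean's threshold: (13−8)/(13−6) = 5/7.
Ostria's threshold: (21−11)/(21−3) = 5/9.
5/7 > 5/9, so Rhean binds and β* = 5/7.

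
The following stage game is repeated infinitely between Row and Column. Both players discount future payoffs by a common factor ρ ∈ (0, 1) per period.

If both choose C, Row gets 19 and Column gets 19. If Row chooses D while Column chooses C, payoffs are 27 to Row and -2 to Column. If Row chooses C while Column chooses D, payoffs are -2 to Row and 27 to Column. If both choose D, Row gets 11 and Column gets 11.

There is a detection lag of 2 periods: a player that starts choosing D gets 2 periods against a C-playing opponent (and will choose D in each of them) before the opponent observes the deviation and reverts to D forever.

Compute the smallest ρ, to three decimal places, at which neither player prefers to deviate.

A deviator earns 27 for 2 periods, then 11 forever; cooperating earns 19 forever. Multiplying the IC by (1−ρ):
19 ≥ 27(1−ρ^2) + 11ρ^2, so 16·ρ^2 ≥ 8 and ρ^2 ≥ 1/2.
ρ ≥ (1/2)^(1/2) ≈ 0.707.

0.707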